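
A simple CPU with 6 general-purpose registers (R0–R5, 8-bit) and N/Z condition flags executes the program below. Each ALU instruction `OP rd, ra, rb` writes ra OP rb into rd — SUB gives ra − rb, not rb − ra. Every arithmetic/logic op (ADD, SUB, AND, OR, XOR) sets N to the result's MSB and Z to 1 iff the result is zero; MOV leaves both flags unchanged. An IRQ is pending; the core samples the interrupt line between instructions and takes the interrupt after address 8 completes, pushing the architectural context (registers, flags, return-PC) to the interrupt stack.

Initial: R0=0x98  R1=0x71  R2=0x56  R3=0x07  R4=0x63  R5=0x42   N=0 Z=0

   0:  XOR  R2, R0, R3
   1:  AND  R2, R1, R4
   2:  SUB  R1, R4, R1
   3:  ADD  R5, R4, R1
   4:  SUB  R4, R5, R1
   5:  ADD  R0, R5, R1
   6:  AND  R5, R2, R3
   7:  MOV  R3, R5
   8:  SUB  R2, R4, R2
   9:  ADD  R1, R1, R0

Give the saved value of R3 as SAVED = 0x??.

SAVED = 0x01

after  0: R0=0x98 R1=0x71 R2=0x9f R3=0x07 R4=0x63 R5=0x42  N=1 Z=0
after  1: R0=0x98 R1=0x71 R2=0x61 R3=0x07 R4=0x63 R5=0x42  N=0 Z=0
after  2: R0=0x98 R1=0xf2 R2=0x61 R3=0x07 R4=0x63 R5=0x42  N=1 Z=0
after  3: R0=0x98 R1=0xf2 R2=0x61 R3=0x07 R4=0x63 R5=0x55  N=0 Z=0
after  4: R0=0x98 R1=0xf2 R2=0x61 R3=0x07 R4=0x63 R5=0x55  N=0 Z=0
after  5: R0=0x47 R1=0xf2 R2=0x61 R3=0x07 R4=0x63 R5=0x55  N=0 Z=0
after  6: R0=0x47 R1=0xf2 R2=0x61 R3=0x07 R4=0x63 R5=0x01  N=0 Z=0
after  7: R0=0x47 R1=0xf2 R2=0x61 R3=0x01 R4=0x63 R5=0x01  N=0 Z=0
after  8: R0=0x47 R1=0xf2 R2=0x02 R3=0x01 R4=0x63 R5=0x01  N=0 Z=0
-- IRQ taken; context saved, return-PC = 9 --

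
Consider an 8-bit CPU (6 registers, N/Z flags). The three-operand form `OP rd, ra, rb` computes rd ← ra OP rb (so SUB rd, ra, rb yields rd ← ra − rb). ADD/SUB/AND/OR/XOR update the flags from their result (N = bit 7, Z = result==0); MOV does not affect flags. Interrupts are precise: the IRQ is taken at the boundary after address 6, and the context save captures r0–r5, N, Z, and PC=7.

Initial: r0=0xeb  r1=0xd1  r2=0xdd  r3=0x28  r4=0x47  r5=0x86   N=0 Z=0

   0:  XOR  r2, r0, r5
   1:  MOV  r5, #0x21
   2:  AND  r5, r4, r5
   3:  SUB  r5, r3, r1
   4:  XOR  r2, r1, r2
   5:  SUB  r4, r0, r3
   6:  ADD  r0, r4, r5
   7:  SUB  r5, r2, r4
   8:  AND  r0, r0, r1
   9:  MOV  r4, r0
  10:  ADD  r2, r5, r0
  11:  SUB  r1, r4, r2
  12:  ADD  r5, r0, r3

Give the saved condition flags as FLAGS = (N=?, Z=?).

FLAGS = (N=0, Z=0)

after  0: r0=0xeb r1=0xd1 r2=0x6d r3=0x28 r4=0x47 r5=0x86  N=0 Z=0
after  1: r0=0xeb r1=0xd1 r2=0x6d r3=0x28 r4=0x47 r5=0x21  N=0 Z=0
after  2: r0=0xeb r1=0xd1 r2=0x6d r3=0x28 r4=0x47 r5=0x01  N=0 Z=0
after  3: r0=0xeb r1=0xd1 r2=0x6d r3=0x28 r4=0x47 r5=0x57  N=0 Z=0
after  4: r0=0xeb r1=0xd1 r2=0xbc r3=0x28 r4=0x47 r5=0x57  N=1 Z=0
after  5: r0=0xeb r1=0xd1 r2=0xbc r3=0x28 r4=0xc3 r5=0x57  N=1 Z=0
after  6: r0=0x1a r1=0xd1 r2=0xbc r3=0x28 r4=0xc3 r5=0x57  N=0 Z=0
-- IRQ taken; context saved, return-PC = 7 --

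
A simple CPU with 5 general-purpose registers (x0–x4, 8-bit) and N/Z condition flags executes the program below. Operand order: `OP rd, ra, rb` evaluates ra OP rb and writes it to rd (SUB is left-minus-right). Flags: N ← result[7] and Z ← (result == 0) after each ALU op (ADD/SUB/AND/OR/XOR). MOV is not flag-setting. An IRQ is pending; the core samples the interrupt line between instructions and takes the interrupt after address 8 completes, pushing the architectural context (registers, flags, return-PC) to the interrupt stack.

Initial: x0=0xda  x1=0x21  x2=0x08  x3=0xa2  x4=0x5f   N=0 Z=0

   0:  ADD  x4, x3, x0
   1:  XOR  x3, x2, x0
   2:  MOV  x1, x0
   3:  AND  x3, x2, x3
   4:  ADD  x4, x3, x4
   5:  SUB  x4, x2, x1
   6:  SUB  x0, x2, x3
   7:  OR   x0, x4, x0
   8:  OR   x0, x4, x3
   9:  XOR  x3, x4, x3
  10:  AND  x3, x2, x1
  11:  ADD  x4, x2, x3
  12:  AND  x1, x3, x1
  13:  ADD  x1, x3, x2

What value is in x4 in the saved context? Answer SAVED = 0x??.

after  0: x0=0xda x1=0x21 x2=0x08 x3=0xa2 x4=0x7c  N=0 Z=0
after  1: x0=0xda x1=0x21 x2=0x08 x3=0xd2 x4=0x7c  N=1 Z=0
after  2: x0=0xda x1=0xda x2=0x08 x3=0xd2 x4=0x7c  N=1 Z=0
after  3: x0=0xda x1=0xda x2=0x08 x3=0x00 x4=0x7c  N=0 Z=1
after  4: x0=0xda x1=0xda x2=0x08 x3=0x00 x4=0x7c  N=0 Z=0
after  5: x0=0xda x1=0xda x2=0x08 x3=0x00 x4=0x2e  N=0 Z=0
after  6: x0=0x08 x1=0xda x2=0x08 x3=0x00 x4=0x2e  N=0 Z=0
after  7: x0=0x2e x1=0xda x2=0x08 x3=0x00 x4=0x2e  N=0 Z=0
after  8: x0=0x2e x1=0xda x2=0x08 x3=0x00 x4=0x2e  N=0 Z=0
-- IRQ taken; context saved, return-PC = 9 --

SAVED = 0x2e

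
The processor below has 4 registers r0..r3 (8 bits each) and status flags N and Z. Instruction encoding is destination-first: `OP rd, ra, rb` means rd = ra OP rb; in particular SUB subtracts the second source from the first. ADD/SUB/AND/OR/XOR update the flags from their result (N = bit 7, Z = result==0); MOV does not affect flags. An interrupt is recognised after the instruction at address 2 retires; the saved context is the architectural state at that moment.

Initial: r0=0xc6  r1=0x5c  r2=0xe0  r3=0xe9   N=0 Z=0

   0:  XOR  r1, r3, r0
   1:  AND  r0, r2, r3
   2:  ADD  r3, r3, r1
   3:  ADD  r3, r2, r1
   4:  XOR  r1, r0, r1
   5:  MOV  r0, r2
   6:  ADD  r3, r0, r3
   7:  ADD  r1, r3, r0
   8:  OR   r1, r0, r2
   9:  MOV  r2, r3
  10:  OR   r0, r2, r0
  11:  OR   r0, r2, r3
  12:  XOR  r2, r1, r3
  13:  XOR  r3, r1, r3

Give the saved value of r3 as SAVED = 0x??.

after  0: r0=0xc6 r1=0x2f r2=0xe0 r3=0xe9  N=0 Z=0
after  1: r0=0xe0 r1=0x2f r2=0xe0 r3=0xe9  N=1 Z=0
after  2: r0=0xe0 r1=0x2f r2=0xe0 r3=0x18  N=0 Z=0
-- IRQ taken; context saved, return-PC = 3 --

SAVED = 0x18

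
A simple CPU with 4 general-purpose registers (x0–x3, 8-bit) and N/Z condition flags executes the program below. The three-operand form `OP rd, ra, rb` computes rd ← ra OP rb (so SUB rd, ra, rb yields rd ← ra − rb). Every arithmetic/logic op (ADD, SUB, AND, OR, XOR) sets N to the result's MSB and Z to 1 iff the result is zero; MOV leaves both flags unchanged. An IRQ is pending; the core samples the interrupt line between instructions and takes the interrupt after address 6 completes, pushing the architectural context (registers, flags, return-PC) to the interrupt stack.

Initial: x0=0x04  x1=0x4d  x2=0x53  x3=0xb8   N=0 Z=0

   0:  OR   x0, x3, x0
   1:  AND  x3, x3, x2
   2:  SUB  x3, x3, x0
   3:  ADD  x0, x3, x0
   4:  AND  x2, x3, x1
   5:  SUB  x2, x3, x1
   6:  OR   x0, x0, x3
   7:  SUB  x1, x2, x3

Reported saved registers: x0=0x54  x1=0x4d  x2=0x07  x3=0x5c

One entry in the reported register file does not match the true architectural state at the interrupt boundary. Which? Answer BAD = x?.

after  0: x0=0xbc x1=0x4d x2=0x53 x3=0xb8  N=1 Z=0
after  1: x0=0xbc x1=0x4d x2=0x53 x3=0x10  N=0 Z=0
after  2: x0=0xbc x1=0x4d x2=0x53 x3=0x54  N=0 Z=0
after  3: x0=0x10 x1=0x4d x2=0x53 x3=0x54  N=0 Z=0
after  4: x0=0x10 x1=0x4d x2=0x44 x3=0x54  N=0 Z=0
after  5: x0=0x10 x1=0x4d x2=0x07 x3=0x54  N=0 Z=0
after  6: x0=0x54 x1=0x4d x2=0x07 x3=0x54  N=0 Z=0
-- IRQ taken; context saved, return-PC = 7 --
mismatch: x3: reported 0x5c vs actual 0x54

BAD = x3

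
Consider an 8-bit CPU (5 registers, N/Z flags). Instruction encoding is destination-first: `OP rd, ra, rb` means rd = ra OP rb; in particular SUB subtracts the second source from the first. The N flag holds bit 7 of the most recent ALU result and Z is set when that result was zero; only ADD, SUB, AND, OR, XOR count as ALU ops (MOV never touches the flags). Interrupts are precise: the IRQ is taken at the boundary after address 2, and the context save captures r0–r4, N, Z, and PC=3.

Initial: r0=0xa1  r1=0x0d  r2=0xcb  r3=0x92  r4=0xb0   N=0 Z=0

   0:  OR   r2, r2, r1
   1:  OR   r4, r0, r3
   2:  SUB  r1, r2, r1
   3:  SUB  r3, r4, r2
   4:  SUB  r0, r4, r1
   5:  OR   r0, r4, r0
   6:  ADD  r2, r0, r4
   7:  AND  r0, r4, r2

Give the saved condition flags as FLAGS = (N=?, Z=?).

FLAGS = (N=1, Z=0)

after  0: r0=0xa1 r1=0x0d r2=0xcf r3=0x92 r4=0xb0  N=1 Z=0
after  1: r0=0xa1 r1=0x0d r2=0xcf r3=0x92 r4=0xb3  N=1 Z=0
after  2: r0=0xa1 r1=0xc2 r2=0xcf r3=0x92 r4=0xb3  N=1 Z=0
-- IRQ taken; context saved, return-PC = 3 --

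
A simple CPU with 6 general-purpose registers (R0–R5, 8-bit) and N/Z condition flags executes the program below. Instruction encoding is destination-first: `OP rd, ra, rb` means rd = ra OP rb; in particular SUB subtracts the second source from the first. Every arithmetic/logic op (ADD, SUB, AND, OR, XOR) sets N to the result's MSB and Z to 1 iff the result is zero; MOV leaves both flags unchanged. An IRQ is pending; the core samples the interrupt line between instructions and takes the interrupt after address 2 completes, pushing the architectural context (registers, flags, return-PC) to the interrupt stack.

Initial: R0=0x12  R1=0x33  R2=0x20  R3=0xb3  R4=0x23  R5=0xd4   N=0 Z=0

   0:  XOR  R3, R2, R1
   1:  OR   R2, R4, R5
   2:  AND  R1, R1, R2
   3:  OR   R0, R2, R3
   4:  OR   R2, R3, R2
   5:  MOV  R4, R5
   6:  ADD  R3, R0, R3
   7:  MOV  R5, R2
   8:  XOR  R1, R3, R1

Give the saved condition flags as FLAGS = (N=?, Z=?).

FLAGS = (N=0, Z=0)

after  0: R0=0x12 R1=0x33 R2=0x20 R3=0x13 R4=0x23 R5=0xd4  N=0 Z=0
after  1: R0=0x12 R1=0x33 R2=0xf7 R3=0x13 R4=0x23 R5=0xd4  N=1 Z=0
after  2: R0=0x12 R1=0x33 R2=0xf7 R3=0x13 R4=0x23 R5=0xd4  N=0 Z=0
-- IRQ taken; context saved, return-PC = 3 --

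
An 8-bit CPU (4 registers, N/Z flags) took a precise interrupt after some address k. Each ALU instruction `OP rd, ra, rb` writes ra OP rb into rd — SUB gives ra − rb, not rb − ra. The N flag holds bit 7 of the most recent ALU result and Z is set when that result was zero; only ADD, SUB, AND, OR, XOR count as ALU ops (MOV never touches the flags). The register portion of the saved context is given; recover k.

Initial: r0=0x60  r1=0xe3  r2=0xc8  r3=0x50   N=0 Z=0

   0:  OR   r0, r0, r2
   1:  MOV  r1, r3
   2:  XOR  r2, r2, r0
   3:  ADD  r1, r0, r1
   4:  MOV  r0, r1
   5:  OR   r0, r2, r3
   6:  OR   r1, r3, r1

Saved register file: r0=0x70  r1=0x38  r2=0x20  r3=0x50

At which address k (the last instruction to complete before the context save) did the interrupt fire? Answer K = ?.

after  0: r0=0xe8 r1=0xe3 r2=0xc8 r3=0x50  N=1 Z=0
after  1: r0=0xe8 r1=0x50 r2=0xc8 r3=0x50  N=1 Z=0
after  2: r0=0xe8 r1=0x50 r2=0x20 r3=0x50  N=0 Z=0
after  3: r0=0xe8 r1=0x38 r2=0x20 r3=0x50  N=0 Z=0
after  4: r0=0x38 r1=0x38 r2=0x20 r3=0x50  N=0 Z=0
after  5: r0=0x70 r1=0x38 r2=0x20 r3=0x50  N=0 Z=0
-- IRQ taken; context saved, return-PC = 6 --

K = 5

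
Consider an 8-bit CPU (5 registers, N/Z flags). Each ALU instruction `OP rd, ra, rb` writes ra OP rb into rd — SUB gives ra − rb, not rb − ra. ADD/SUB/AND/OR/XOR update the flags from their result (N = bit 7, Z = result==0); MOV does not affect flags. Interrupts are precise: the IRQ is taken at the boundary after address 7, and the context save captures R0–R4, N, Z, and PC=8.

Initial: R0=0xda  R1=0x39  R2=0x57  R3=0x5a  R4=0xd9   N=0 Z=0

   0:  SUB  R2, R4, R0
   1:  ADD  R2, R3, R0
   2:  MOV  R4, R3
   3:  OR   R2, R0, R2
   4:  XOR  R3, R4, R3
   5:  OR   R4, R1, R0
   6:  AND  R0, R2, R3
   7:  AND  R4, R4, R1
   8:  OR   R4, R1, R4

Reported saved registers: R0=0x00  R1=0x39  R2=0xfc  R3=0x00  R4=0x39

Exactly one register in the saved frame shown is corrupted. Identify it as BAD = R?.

after  0: R0=0xda R1=0x39 R2=0xff R3=0x5a R4=0xd9  N=1 Z=0
after  1: R0=0xda R1=0x39 R2=0x34 R3=0x5a R4=0xd9  N=0 Z=0
after  2: R0=0xda R1=0x39 R2=0x34 R3=0x5a R4=0x5a  N=0 Z=0
after  3: R0=0xda R1=0x39 R2=0xfe R3=0x5a R4=0x5a  N=1 Z=0
after  4: R0=0xda R1=0x39 R2=0xfe R3=0x00 R4=0x5a  N=0 Z=1
after  5: R0=0xda R1=0x39 R2=0xfe R3=0x00 R4=0xfb  N=1 Z=0
after  6: R0=0x00 R1=0x39 R2=0xfe R3=0x00 R4=0xfb  N=0 Z=1
after  7: R0=0x00 R1=0x39 R2=0xfe R3=0x00 R4=0x39  N=0 Z=0
-- IRQ taken; context saved, return-PC = 8 --
mismatch: R2: reported 0xfc vs actual 0xfe

BAD = R2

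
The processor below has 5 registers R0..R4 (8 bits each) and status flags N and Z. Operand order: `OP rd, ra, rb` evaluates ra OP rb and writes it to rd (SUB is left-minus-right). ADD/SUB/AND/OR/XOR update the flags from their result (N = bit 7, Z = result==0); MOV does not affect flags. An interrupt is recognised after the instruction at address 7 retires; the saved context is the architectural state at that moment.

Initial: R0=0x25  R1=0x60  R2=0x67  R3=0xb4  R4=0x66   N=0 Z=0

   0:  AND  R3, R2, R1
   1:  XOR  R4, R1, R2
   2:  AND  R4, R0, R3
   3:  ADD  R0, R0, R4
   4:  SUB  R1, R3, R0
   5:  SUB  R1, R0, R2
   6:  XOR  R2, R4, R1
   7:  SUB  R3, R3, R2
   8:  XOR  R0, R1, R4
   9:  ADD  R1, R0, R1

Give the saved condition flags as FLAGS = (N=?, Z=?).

after  0: R0=0x25 R1=0x60 R2=0x67 R3=0x60 R4=0x66  N=0 Z=0
after  1: R0=0x25 R1=0x60 R2=0x67 R3=0x60 R4=0x07  N=0 Z=0
after  2: R0=0x25 R1=0x60 R2=0x67 R3=0x60 R4=0x20  N=0 Z=0
after  3: R0=0x45 R1=0x60 R2=0x67 R3=0x60 R4=0x20  N=0 Z=0
after  4: R0=0x45 R1=0x1b R2=0x67 R3=0x60 R4=0x20  N=0 Z=0
after  5: R0=0x45 R1=0xde R2=0x67 R3=0x60 R4=0x20  N=1 Z=0
after  6: R0=0x45 R1=0xde R2=0xfe R3=0x60 R4=0x20  N=1 Z=0
after  7: R0=0x45 R1=0xde R2=0xfe R3=0x62 R4=0x20  N=0 Z=0
-- IRQ taken; context saved, return-PC = 8 --

FLAGS = (N=0, Z=0)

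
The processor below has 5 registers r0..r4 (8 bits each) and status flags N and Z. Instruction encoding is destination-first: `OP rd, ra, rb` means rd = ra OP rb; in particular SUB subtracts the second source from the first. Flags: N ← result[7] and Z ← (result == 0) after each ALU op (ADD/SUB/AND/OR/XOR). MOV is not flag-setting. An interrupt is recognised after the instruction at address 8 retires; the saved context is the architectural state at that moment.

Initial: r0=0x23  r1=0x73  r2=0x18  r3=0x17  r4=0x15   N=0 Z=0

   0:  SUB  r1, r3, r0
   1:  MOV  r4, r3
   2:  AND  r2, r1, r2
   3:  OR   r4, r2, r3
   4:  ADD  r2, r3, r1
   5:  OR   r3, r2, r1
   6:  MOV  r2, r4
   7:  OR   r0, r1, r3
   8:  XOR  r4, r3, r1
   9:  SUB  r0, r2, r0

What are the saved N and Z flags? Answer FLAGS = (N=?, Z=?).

after  0: r0=0x23 r1=0xf4 r2=0x18 r3=0x17 r4=0x15  N=1 Z=0
after  1: r0=0x23 r1=0xf4 r2=0x18 r3=0x17 r4=0x17  N=1 Z=0
after  2: r0=0x23 r1=0xf4 r2=0x10 r3=0x17 r4=0x17  N=0 Z=0
after  3: r0=0x23 r1=0xf4 r2=0x10 r3=0x17 r4=0x17  N=0 Z=0
after  4: r0=0x23 r1=0xf4 r2=0x0b r3=0x17 r4=0x17  N=0 Z=0
after  5: r0=0x23 r1=0xf4 r2=0x0b r3=0xff r4=0x17  N=1 Z=0
after  6: r0=0x23 r1=0xf4 r2=0x17 r3=0xff r4=0x17  N=1 Z=0
after  7: r0=0xff r1=0xf4 r2=0x17 r3=0xff r4=0x17  N=1 Z=0
after  8: r0=0xff r1=0xf4 r2=0x17 r3=0xff r4=0x0b  N=0 Z=0
-- IRQ taken; context saved, return-PC = 9 --

FLAGS = (N=0, Z=0)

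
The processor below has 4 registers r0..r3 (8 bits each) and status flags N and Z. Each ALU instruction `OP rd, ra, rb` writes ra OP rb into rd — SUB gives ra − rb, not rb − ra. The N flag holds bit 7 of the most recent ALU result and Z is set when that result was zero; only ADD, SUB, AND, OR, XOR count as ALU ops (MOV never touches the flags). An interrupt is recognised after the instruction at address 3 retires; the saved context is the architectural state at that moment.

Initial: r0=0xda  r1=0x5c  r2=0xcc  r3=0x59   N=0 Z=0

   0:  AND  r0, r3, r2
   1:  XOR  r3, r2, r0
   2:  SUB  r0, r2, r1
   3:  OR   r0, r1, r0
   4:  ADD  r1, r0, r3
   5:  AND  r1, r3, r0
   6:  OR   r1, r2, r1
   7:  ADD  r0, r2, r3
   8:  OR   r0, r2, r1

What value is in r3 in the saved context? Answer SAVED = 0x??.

after  0: r0=0x48 r1=0x5c r2=0xcc r3=0x59  N=0 Z=0
after  1: r0=0x48 r1=0x5c r2=0xcc r3=0x84  N=1 Z=0
after  2: r0=0x70 r1=0x5c r2=0xcc r3=0x84  N=0 Z=0
after  3: r0=0x7c r1=0x5c r2=0xcc r3=0x84  N=0 Z=0
-- IRQ taken; context saved, return-PC = 4 --

SAVED = 0x84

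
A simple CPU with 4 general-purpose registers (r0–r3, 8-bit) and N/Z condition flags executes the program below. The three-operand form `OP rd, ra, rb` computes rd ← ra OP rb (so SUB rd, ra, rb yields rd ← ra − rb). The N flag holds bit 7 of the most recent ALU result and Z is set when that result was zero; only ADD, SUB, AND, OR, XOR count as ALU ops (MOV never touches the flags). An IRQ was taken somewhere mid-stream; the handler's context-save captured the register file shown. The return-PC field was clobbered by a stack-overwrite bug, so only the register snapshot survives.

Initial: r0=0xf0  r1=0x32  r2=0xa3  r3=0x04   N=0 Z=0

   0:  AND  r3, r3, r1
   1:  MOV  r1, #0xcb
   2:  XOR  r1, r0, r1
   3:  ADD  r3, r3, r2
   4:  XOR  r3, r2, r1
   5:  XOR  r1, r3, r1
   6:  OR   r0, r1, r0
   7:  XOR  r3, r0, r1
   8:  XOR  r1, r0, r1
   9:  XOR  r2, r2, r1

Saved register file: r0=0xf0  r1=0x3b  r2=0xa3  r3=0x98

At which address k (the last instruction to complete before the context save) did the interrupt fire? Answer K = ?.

K = 4

after  0: r0=0xf0 r1=0x32 r2=0xa3 r3=0x00  N=0 Z=1
after  1: r0=0xf0 r1=0xcb r2=0xa3 r3=0x00  N=0 Z=1
after  2: r0=0xf0 r1=0x3b r2=0xa3 r3=0x00  N=0 Z=0
after  3: r0=0xf0 r1=0x3b r2=0xa3 r3=0xa3  N=1 Z=0
after  4: r0=0xf0 r1=0x3b r2=0xa3 r3=0x98  N=1 Z=0
-- IRQ taken; context saved, return-PC = 5 --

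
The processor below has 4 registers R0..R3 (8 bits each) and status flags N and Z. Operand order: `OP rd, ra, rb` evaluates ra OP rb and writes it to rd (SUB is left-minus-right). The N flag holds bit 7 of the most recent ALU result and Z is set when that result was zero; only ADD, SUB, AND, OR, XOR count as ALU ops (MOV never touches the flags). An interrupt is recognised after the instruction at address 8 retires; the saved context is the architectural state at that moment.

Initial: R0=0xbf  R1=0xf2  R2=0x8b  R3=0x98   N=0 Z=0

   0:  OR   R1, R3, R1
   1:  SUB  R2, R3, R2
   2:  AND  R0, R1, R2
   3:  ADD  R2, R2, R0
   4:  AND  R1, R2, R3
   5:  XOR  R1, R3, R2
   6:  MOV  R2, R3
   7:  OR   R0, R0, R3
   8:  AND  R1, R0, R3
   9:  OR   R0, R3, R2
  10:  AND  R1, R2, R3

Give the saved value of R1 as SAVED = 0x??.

SAVED = 0x98

after  0: R0=0xbf R1=0xfa R2=0x8b R3=0x98  N=1 Z=0
after  1: R0=0xbf R1=0xfa R2=0x0d R3=0x98  N=0 Z=0
after  2: R0=0x08 R1=0xfa R2=0x0d R3=0x98  N=0 Z=0
after  3: R0=0x08 R1=0xfa R2=0x15 R3=0x98  N=0 Z=0
after  4: R0=0x08 R1=0x10 R2=0x15 R3=0x98  N=0 Z=0
after  5: R0=0x08 R1=0x8d R2=0x15 R3=0x98  N=1 Z=0
after  6: R0=0x08 R1=0x8d R2=0x98 R3=0x98  N=1 Z=0
after  7: R0=0x98 R1=0x8d R2=0x98 R3=0x98  N=1 Z=0
after  8: R0=0x98 R1=0x98 R2=0x98 R3=0x98  N=1 Z=0
-- IRQ taken; context saved, return-PC = 9 --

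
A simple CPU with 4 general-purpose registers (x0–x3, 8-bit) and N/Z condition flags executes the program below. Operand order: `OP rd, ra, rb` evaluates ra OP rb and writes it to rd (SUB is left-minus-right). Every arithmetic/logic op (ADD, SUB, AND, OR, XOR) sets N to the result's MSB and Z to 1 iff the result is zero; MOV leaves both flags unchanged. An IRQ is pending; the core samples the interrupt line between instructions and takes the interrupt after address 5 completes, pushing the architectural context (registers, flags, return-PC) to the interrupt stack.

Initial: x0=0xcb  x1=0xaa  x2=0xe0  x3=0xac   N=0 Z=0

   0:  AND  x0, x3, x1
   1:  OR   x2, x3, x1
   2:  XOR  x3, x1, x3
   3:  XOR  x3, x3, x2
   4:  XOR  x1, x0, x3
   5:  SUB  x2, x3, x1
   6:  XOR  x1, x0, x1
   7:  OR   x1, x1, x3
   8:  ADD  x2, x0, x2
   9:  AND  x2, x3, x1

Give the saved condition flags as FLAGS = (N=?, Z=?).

after  0: x0=0xa8 x1=0xaa x2=0xe0 x3=0xac  N=1 Z=0
after  1: x0=0xa8 x1=0xaa x2=0xae x3=0xac  N=1 Z=0
after  2: x0=0xa8 x1=0xaa x2=0xae x3=0x06  N=0 Z=0
after  3: x0=0xa8 x1=0xaa x2=0xae x3=0xa8  N=1 Z=0
after  4: x0=0xa8 x1=0x00 x2=0xae x3=0xa8  N=0 Z=1
after  5: x0=0xa8 x1=0x00 x2=0xa8 x3=0xa8  N=1 Z=0
-- IRQ taken; context saved, return-PC = 6 --

FLAGS = (N=1, Z=0)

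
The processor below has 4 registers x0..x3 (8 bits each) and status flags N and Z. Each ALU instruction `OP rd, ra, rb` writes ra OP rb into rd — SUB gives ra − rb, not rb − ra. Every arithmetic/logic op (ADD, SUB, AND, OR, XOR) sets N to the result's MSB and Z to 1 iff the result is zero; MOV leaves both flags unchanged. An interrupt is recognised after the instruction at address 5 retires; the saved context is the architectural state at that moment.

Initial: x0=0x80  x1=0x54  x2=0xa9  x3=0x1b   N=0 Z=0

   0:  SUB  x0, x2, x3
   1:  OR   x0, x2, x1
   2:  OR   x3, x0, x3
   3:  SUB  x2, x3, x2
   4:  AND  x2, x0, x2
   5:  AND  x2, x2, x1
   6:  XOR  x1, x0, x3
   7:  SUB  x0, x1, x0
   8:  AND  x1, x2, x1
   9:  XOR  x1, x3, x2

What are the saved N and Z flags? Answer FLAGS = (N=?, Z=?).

after  0: x0=0x8e x1=0x54 x2=0xa9 x3=0x1b  N=1 Z=0
after  1: x0=0xfd x1=0x54 x2=0xa9 x3=0x1b  N=1 Z=0
after  2: x0=0xfd x1=0x54 x2=0xa9 x3=0xff  N=1 Z=0
after  3: x0=0xfd x1=0x54 x2=0x56 x3=0xff  N=0 Z=0
after  4: x0=0xfd x1=0x54 x2=0x54 x3=0xff  N=0 Z=0
after  5: x0=0xfd x1=0x54 x2=0x54 x3=0xff  N=0 Z=0
-- IRQ taken; context saved, return-PC = 6 --

FLAGS = (N=0, Z=0)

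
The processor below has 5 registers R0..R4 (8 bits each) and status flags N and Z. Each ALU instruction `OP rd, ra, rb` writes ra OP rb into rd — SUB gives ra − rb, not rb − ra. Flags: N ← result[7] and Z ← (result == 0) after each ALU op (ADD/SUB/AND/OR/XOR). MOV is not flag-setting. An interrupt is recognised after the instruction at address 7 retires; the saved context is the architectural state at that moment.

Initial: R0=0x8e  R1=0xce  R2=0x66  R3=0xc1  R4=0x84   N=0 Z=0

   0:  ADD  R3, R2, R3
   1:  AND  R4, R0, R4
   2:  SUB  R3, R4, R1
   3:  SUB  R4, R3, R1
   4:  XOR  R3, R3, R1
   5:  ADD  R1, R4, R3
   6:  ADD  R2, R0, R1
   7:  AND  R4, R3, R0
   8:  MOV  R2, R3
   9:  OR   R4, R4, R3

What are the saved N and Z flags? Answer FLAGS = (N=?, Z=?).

FLAGS = (N=0, Z=0)

after  0: R0=0x8e R1=0xce R2=0x66 R3=0x27 R4=0x84  N=0 Z=0
after  1: R0=0x8e R1=0xce R2=0x66 R3=0x27 R4=0x84  N=1 Z=0
after  2: R0=0x8e R1=0xce R2=0x66 R3=0xb6 R4=0x84  N=1 Z=0
after  3: R0=0x8e R1=0xce R2=0x66 R3=0xb6 R4=0xe8  N=1 Z=0
after  4: R0=0x8e R1=0xce R2=0x66 R3=0x78 R4=0xe8  N=0 Z=0
after  5: R0=0x8e R1=0x60 R2=0x66 R3=0x78 R4=0xe8  N=0 Z=0
after  6: R0=0x8e R1=0x60 R2=0xee R3=0x78 R4=0xe8  N=1 Z=0
after  7: R0=0x8e R1=0x60 R2=0xee R3=0x78 R4=0x08  N=0 Z=0
-- IRQ taken; context saved, return-PC = 8 --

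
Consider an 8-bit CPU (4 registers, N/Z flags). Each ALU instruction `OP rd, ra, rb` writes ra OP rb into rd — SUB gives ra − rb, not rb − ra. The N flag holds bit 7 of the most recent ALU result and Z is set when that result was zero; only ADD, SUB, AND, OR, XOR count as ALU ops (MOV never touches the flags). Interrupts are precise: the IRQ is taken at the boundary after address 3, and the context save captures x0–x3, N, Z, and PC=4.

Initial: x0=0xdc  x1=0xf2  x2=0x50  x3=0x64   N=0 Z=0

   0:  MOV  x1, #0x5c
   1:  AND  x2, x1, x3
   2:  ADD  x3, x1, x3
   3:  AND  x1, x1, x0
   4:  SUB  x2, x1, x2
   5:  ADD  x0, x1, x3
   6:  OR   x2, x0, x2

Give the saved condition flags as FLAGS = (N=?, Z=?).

after  0: x0=0xdc x1=0x5c x2=0x50 x3=0x64  N=0 Z=0
after  1: x0=0xdc x1=0x5c x2=0x44 x3=0x64  N=0 Z=0
after  2: x0=0xdc x1=0x5c x2=0x44 x3=0xc0  N=1 Z=0
after  3: x0=0xdc x1=0x5c x2=0x44 x3=0xc0  N=0 Z=0
-- IRQ taken; context saved, return-PC = 4 --

FLAGS = (N=0, Z=0)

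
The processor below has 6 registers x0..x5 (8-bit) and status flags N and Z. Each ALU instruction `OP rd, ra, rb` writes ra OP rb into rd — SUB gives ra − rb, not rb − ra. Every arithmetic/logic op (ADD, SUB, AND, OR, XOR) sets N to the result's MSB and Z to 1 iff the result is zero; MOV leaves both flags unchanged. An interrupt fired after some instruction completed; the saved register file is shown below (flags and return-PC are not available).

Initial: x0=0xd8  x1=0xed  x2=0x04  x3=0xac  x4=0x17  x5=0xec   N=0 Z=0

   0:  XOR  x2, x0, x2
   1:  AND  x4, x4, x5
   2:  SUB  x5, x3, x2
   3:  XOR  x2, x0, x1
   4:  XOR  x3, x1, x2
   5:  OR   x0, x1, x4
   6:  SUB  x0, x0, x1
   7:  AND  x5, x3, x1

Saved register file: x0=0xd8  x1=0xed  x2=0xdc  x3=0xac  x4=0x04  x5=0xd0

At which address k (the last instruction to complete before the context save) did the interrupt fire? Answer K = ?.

K = 2

after  0: x0=0xd8 x1=0xed x2=0xdc x3=0xac x4=0x17 x5=0xec  N=1 Z=0
after  1: x0=0xd8 x1=0xed x2=0xdc x3=0xac x4=0x04 x5=0xec  N=0 Z=0
after  2: x0=0xd8 x1=0xed x2=0xdc x3=0xac x4=0x04 x5=0xd0  N=1 Z=0
-- IRQ taken; context saved, return-PC = 3 --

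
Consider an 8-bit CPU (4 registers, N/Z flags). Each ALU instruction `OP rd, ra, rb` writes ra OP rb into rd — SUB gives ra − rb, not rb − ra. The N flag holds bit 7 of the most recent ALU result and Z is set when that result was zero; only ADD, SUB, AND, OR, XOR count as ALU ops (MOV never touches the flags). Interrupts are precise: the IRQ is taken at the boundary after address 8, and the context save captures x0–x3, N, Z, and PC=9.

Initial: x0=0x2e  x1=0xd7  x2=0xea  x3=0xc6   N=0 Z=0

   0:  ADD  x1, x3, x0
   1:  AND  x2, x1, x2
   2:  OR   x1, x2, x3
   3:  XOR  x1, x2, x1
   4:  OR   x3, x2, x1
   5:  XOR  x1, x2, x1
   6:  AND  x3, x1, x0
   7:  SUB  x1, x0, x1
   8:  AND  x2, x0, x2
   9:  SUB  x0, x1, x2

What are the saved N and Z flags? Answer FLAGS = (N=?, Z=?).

after  0: x0=0x2e x1=0xf4 x2=0xea x3=0xc6  N=1 Z=0
after  1: x0=0x2e x1=0xf4 x2=0xe0 x3=0xc6  N=1 Z=0
after  2: x0=0x2e x1=0xe6 x2=0xe0 x3=0xc6  N=1 Z=0
after  3: x0=0x2e x1=0x06 x2=0xe0 x3=0xc6  N=0 Z=0
after  4: x0=0x2e x1=0x06 x2=0xe0 x3=0xe6  N=1 Z=0
after  5: x0=0x2e x1=0xe6 x2=0xe0 x3=0xe6  N=1 Z=0
after  6: x0=0x2e x1=0xe6 x2=0xe0 x3=0x26  N=0 Z=0
after  7: x0=0x2e x1=0x48 x2=0xe0 x3=0x26  N=0 Z=0
after  8: x0=0x2e x1=0x48 x2=0x20 x3=0x26  N=0 Z=0
-- IRQ taken; context saved, return-PC = 9 --

FLAGS = (N=0, Z=0)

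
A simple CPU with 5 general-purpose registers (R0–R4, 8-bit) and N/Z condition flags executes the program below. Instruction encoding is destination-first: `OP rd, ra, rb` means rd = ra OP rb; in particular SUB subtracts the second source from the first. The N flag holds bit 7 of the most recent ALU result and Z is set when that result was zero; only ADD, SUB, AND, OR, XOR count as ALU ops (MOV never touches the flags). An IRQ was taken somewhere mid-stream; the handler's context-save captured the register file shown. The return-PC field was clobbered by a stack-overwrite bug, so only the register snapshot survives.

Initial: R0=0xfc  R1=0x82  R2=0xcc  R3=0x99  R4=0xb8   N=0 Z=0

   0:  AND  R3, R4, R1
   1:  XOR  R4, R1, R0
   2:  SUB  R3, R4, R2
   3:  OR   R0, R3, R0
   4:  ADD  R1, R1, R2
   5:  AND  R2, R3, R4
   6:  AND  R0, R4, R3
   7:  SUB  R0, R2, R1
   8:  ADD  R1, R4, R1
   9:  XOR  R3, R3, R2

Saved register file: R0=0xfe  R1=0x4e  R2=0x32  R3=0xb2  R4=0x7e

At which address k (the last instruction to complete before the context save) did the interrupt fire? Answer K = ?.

K = 5

after  0: R0=0xfc R1=0x82 R2=0xcc R3=0x80 R4=0xb8  N=1 Z=0
after  1: R0=0xfc R1=0x82 R2=0xcc R3=0x80 R4=0x7e  N=0 Z=0
after  2: R0=0xfc R1=0x82 R2=0xcc R3=0xb2 R4=0x7e  N=1 Z=0
after  3: R0=0xfe R1=0x82 R2=0xcc R3=0xb2 R4=0x7e  N=1 Z=0
after  4: R0=0xfe R1=0x4e R2=0xcc R3=0xb2 R4=0x7e  N=0 Z=0
after  5: R0=0xfe R1=0x4e R2=0x32 R3=0xb2 R4=0x7e  N=0 Z=0
-- IRQ taken; context saved, return-PC = 6 --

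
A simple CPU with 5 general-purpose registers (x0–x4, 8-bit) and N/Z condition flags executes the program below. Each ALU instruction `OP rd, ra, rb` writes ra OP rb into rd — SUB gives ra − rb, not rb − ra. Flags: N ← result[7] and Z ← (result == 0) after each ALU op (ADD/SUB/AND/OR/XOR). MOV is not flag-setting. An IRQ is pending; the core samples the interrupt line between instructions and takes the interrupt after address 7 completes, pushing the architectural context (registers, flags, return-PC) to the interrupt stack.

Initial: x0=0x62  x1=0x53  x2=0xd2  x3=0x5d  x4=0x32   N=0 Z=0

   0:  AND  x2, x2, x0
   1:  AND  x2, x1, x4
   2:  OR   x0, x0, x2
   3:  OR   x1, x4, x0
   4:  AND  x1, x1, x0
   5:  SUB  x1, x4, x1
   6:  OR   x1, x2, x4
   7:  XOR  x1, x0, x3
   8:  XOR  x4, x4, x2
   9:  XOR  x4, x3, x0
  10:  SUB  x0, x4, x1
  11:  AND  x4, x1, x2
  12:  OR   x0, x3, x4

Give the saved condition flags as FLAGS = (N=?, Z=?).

FLAGS = (N=0, Z=0)

after  0: x0=0x62 x1=0x53 x2=0x42 x3=0x5d x4=0x32  N=0 Z=0
after  1: x0=0x62 x1=0x53 x2=0x12 x3=0x5d x4=0x32  N=0 Z=0
after  2: x0=0x72 x1=0x53 x2=0x12 x3=0x5d x4=0x32  N=0 Z=0
after  3: x0=0x72 x1=0x72 x2=0x12 x3=0x5d x4=0x32  N=0 Z=0
after  4: x0=0x72 x1=0x72 x2=0x12 x3=0x5d x4=0x32  N=0 Z=0
after  5: x0=0x72 x1=0xc0 x2=0x12 x3=0x5d x4=0x32  N=1 Z=0
after  6: x0=0x72 x1=0x32 x2=0x12 x3=0x5d x4=0x32  N=0 Z=0
after  7: x0=0x72 x1=0x2f x2=0x12 x3=0x5d x4=0x32  N=0 Z=0
-- IRQ taken; context saved, return-PC = 8 --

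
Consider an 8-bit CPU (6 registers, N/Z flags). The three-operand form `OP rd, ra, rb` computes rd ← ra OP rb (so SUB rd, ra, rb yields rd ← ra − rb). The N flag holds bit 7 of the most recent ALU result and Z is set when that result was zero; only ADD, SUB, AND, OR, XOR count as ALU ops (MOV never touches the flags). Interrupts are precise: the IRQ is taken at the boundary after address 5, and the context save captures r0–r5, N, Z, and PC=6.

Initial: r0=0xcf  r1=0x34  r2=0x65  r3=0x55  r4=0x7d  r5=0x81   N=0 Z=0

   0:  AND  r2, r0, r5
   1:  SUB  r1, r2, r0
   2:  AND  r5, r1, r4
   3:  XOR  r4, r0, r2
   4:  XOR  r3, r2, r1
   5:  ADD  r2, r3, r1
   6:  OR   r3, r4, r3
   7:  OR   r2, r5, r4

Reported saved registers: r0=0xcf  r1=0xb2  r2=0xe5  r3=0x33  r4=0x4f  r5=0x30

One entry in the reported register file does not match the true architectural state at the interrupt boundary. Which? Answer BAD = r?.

after  0: r0=0xcf r1=0x34 r2=0x81 r3=0x55 r4=0x7d r5=0x81  N=1 Z=0
after  1: r0=0xcf r1=0xb2 r2=0x81 r3=0x55 r4=0x7d r5=0x81  N=1 Z=0
after  2: r0=0xcf r1=0xb2 r2=0x81 r3=0x55 r4=0x7d r5=0x30  N=0 Z=0
after  3: r0=0xcf r1=0xb2 r2=0x81 r3=0x55 r4=0x4e r5=0x30  N=0 Z=0
after  4: r0=0xcf r1=0xb2 r2=0x81 r3=0x33 r4=0x4e r5=0x30  N=0 Z=0
after  5: r0=0xcf r1=0xb2 r2=0xe5 r3=0x33 r4=0x4e r5=0x30  N=1 Z=0
-- IRQ taken; context saved, return-PC = 6 --
mismatch: r4: reported 0x4f vs actual 0x4e

BAD = r4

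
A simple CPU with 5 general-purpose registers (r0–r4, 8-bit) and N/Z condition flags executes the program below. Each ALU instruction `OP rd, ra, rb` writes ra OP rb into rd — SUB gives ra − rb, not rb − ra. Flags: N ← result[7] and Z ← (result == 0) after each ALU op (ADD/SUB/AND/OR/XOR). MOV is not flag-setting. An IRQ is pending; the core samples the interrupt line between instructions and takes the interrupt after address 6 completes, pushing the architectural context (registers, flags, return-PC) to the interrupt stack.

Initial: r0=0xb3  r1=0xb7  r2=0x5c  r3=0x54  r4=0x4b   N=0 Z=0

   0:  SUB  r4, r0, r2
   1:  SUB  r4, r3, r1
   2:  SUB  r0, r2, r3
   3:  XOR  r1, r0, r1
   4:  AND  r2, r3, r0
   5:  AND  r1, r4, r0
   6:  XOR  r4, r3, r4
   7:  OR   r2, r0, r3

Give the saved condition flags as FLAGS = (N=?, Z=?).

FLAGS = (N=1, Z=0)

after  0: r0=0xb3 r1=0xb7 r2=0x5c r3=0x54 r4=0x57  N=0 Z=0
after  1: r0=0xb3 r1=0xb7 r2=0x5c r3=0x54 r4=0x9d  N=1 Z=0
after  2: r0=0x08 r1=0xb7 r2=0x5c r3=0x54 r4=0x9d  N=0 Z=0
after  3: r0=0x08 r1=0xbf r2=0x5c r3=0x54 r4=0x9d  N=1 Z=0
after  4: r0=0x08 r1=0xbf r2=0x00 r3=0x54 r4=0x9d  N=0 Z=1
after  5: r0=0x08 r1=0x08 r2=0x00 r3=0x54 r4=0x9d  N=0 Z=0
after  6: r0=0x08 r1=0x08 r2=0x00 r3=0x54 r4=0xc9  N=1 Z=0
-- IRQ taken; context saved, return-PC = 7 --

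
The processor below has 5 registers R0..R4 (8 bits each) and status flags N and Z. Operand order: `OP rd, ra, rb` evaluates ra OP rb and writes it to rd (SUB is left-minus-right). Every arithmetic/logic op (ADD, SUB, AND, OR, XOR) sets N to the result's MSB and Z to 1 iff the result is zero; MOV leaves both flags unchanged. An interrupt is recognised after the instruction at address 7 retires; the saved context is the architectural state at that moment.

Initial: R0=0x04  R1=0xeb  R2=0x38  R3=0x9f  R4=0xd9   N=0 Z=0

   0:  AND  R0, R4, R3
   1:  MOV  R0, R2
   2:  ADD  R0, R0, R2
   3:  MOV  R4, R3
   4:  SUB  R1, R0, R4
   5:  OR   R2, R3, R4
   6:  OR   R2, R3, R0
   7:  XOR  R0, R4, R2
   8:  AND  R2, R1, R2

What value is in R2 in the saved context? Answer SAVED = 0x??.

SAVED = 0xff

after  0: R0=0x99 R1=0xeb R2=0x38 R3=0x9f R4=0xd9  N=1 Z=0
after  1: R0=0x38 R1=0xeb R2=0x38 R3=0x9f R4=0xd9  N=1 Z=0
after  2: R0=0x70 R1=0xeb R2=0x38 R3=0x9f R4=0xd9  N=0 Z=0
after  3: R0=0x70 R1=0xeb R2=0x38 R3=0x9f R4=0x9f  N=0 Z=0
after  4: R0=0x70 R1=0xd1 R2=0x38 R3=0x9f R4=0x9f  N=1 Z=0
after  5: R0=0x70 R1=0xd1 R2=0x9f R3=0x9f R4=0x9f  N=1 Z=0
after  6: R0=0x70 R1=0xd1 R2=0xff R3=0x9f R4=0x9f  N=1 Z=0
after  7: R0=0x60 R1=0xd1 R2=0xff R3=0x9f R4=0x9f  N=0 Z=0
-- IRQ taken; context saved, return-PC = 8 --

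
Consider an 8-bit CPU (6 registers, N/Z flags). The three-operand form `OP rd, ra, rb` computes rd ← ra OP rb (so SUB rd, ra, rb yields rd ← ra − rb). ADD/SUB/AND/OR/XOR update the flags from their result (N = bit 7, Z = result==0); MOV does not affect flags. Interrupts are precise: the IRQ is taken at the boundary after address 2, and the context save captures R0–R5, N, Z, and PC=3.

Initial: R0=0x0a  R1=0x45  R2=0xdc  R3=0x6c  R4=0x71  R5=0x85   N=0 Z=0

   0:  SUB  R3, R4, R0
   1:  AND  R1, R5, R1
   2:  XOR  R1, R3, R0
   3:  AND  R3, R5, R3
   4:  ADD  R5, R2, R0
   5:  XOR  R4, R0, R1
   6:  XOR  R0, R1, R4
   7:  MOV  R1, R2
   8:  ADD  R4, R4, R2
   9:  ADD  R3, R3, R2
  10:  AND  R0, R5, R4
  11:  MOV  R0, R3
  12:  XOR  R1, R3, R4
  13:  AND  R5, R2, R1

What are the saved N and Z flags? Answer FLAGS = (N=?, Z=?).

after  0: R0=0x0a R1=0x45 R2=0xdc R3=0x67 R4=0x71 R5=0x85  N=0 Z=0
after  1: R0=0x0a R1=0x05 R2=0xdc R3=0x67 R4=0x71 R5=0x85  N=0 Z=0
after  2: R0=0x0a R1=0x6d R2=0xdc R3=0x67 R4=0x71 R5=0x85  N=0 Z=0
-- IRQ taken; context saved, return-PC = 3 --

FLAGS = (N=0, Z=0)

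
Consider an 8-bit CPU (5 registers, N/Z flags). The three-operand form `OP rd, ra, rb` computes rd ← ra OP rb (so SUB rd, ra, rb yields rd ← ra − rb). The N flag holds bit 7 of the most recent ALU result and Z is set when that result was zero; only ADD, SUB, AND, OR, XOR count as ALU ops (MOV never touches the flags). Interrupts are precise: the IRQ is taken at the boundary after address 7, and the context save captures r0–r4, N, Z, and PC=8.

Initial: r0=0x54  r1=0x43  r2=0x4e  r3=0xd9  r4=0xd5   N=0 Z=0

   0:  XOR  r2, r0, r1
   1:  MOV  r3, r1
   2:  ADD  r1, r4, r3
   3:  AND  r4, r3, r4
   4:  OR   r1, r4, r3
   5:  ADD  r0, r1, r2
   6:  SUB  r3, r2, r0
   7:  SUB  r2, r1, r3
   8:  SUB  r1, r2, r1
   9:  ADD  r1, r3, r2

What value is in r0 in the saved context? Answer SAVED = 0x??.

SAVED = 0x5a

after  0: r0=0x54 r1=0x43 r2=0x17 r3=0xd9 r4=0xd5  N=0 Z=0
after  1: r0=0x54 r1=0x43 r2=0x17 r3=0x43 r4=0xd5  N=0 Z=0
after  2: r0=0x54 r1=0x18 r2=0x17 r3=0x43 r4=0xd5  N=0 Z=0
after  3: r0=0x54 r1=0x18 r2=0x17 r3=0x43 r4=0x41  N=0 Z=0
after  4: r0=0x54 r1=0x43 r2=0x17 r3=0x43 r4=0x41  N=0 Z=0
after  5: r0=0x5a r1=0x43 r2=0x17 r3=0x43 r4=0x41  N=0 Z=0
after  6: r0=0x5a r1=0x43 r2=0x17 r3=0xbd r4=0x41  N=1 Z=0
after  7: r0=0x5a r1=0x43 r2=0x86 r3=0xbd r4=0x41  N=1 Z=0
-- IRQ taken; context saved, return-PC = 8 --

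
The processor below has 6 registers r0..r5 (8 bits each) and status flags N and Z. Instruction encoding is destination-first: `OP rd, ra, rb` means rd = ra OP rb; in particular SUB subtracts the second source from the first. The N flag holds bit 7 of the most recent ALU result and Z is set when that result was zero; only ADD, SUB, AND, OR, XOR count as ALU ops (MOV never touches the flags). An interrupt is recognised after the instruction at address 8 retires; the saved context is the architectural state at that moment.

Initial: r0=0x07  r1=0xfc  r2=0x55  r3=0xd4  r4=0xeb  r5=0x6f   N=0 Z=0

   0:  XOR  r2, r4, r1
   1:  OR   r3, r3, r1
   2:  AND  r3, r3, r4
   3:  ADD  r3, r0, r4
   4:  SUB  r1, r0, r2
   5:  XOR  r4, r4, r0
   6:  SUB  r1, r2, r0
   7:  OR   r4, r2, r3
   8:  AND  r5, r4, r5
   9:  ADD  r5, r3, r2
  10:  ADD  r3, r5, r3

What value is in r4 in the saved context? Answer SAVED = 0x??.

SAVED = 0xf7

after  0: r0=0x07 r1=0xfc r2=0x17 r3=0xd4 r4=0xeb r5=0x6f  N=0 Z=0
after  1: r0=0x07 r1=0xfc r2=0x17 r3=0xfc r4=0xeb r5=0x6f  N=1 Z=0
after  2: r0=0x07 r1=0xfc r2=0x17 r3=0xe8 r4=0xeb r5=0x6f  N=1 Z=0
after  3: r0=0x07 r1=0xfc r2=0x17 r3=0xf2 r4=0xeb r5=0x6f  N=1 Z=0
after  4: r0=0x07 r1=0xf0 r2=0x17 r3=0xf2 r4=0xeb r5=0x6f  N=1 Z=0
after  5: r0=0x07 r1=0xf0 r2=0x17 r3=0xf2 r4=0xec r5=0x6f  N=1 Z=0
after  6: r0=0x07 r1=0x10 r2=0x17 r3=0xf2 r4=0xec r5=0x6f  N=0 Z=0
after  7: r0=0x07 r1=0x10 r2=0x17 r3=0xf2 r4=0xf7 r5=0x6f  N=1 Z=0
after  8: r0=0x07 r1=0x10 r2=0x17 r3=0xf2 r4=0xf7 r5=0x67  N=0 Z=0
-- IRQ taken; context saved, return-PC = 9 --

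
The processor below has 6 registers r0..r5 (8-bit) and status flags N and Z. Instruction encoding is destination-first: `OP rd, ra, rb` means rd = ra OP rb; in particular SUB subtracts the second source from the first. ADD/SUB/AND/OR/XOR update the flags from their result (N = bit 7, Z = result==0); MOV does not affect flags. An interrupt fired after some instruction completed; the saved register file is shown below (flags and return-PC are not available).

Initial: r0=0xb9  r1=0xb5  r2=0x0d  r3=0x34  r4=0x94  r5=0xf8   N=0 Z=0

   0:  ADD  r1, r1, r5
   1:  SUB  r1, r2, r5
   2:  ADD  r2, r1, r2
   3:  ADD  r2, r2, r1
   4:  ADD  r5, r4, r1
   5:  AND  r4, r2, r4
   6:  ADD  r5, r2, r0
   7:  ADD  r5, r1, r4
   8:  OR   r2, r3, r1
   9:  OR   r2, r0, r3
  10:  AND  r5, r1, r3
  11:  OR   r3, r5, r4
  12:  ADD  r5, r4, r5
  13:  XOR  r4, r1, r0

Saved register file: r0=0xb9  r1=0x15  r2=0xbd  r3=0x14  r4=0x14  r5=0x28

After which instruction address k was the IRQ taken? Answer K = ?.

after  0: r0=0xb9 r1=0xad r2=0x0d r3=0x34 r4=0x94 r5=0xf8  N=1 Z=0
after  1: r0=0xb9 r1=0x15 r2=0x0d r3=0x34 r4=0x94 r5=0xf8  N=0 Z=0
after  2: r0=0xb9 r1=0x15 r2=0x22 r3=0x34 r4=0x94 r5=0xf8  N=0 Z=0
after  3: r0=0xb9 r1=0x15 r2=0x37 r3=0x34 r4=0x94 r5=0xf8  N=0 Z=0
after  4: r0=0xb9 r1=0x15 r2=0x37 r3=0x34 r4=0x94 r5=0xa9  N=1 Z=0
after  5: r0=0xb9 r1=0x15 r2=0x37 r3=0x34 r4=0x14 r5=0xa9  N=0 Z=0
after  6: r0=0xb9 r1=0x15 r2=0x37 r3=0x34 r4=0x14 r5=0xf0  N=1 Z=0
after  7: r0=0xb9 r1=0x15 r2=0x37 r3=0x34 r4=0x14 r5=0x29  N=0 Z=0
after  8: r0=0xb9 r1=0x15 r2=0x35 r3=0x34 r4=0x14 r5=0x29  N=0 Z=0
after  9: r0=0xb9 r1=0x15 r2=0xbd r3=0x34 r4=0x14 r5=0x29  N=1 Z=0
after 10: r0=0xb9 r1=0x15 r2=0xbd r3=0x34 r4=0x14 r5=0x14  N=0 Z=0
after 11: r0=0xb9 r1=0x15 r2=0xbd r3=0x14 r4=0x14 r5=0x14  N=0 Z=0
after 12: r0=0xb9 r1=0x15 r2=0xbd r3=0x14 r4=0x14 r5=0x28  N=0 Z=0
-- IRQ taken; context saved, return-PC = 13 --

K = 12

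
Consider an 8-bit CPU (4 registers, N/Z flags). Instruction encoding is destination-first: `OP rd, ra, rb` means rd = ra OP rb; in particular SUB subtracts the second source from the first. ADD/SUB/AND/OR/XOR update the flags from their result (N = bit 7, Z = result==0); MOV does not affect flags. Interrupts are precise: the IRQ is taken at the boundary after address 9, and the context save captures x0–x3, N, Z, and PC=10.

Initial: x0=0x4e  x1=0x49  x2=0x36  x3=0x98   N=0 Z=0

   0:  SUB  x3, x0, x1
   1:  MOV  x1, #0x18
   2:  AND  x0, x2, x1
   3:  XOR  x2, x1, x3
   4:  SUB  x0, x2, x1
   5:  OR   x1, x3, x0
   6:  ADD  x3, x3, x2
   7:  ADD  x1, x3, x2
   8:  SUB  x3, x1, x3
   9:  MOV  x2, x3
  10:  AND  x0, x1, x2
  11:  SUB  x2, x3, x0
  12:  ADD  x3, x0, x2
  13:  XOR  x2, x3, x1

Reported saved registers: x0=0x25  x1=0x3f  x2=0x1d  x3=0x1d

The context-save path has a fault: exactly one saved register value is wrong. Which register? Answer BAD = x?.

after  0: x0=0x4e x1=0x49 x2=0x36 x3=0x05  N=0 Z=0
after  1: x0=0x4e x1=0x18 x2=0x36 x3=0x05  N=0 Z=0
after  2: x0=0x10 x1=0x18 x2=0x36 x3=0x05  N=0 Z=0
after  3: x0=0x10 x1=0x18 x2=0x1d x3=0x05  N=0 Z=0
after  4: x0=0x05 x1=0x18 x2=0x1d x3=0x05  N=0 Z=0
after  5: x0=0x05 x1=0x05 x2=0x1d x3=0x05  N=0 Z=0
after  6: x0=0x05 x1=0x05 x2=0x1d x3=0x22  N=0 Z=0
after  7: x0=0x05 x1=0x3f x2=0x1d x3=0x22  N=0 Z=0
after  8: x0=0x05 x1=0x3f x2=0x1d x3=0x1d  N=0 Z=0
after  9: x0=0x05 x1=0x3f x2=0x1d x3=0x1d  N=0 Z=0
-- IRQ taken; context saved, return-PC = 10 --
mismatch: x0: reported 0x25 vs actual 0x05

BAD = x0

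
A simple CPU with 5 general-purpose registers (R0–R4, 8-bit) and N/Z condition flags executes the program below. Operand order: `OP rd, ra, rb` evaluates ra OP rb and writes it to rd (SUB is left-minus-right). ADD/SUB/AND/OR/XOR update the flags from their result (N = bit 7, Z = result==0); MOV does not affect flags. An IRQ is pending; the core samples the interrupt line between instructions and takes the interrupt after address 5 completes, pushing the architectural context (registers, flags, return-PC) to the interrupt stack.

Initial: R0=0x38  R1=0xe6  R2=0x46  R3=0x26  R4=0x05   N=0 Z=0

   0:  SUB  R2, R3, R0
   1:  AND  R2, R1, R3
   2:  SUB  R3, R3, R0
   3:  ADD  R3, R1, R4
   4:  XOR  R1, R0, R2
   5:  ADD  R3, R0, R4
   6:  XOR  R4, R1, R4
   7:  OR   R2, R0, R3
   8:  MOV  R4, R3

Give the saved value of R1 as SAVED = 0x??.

after  0: R0=0x38 R1=0xe6 R2=0xee R3=0x26 R4=0x05  N=1 Z=0
after  1: R0=0x38 R1=0xe6 R2=0x26 R3=0x26 R4=0x05  N=0 Z=0
after  2: R0=0x38 R1=0xe6 R2=0x26 R3=0xee R4=0x05  N=1 Z=0
after  3: R0=0x38 R1=0xe6 R2=0x26 R3=0xeb R4=0x05  N=1 Z=0
after  4: R0=0x38 R1=0x1e R2=0x26 R3=0xeb R4=0x05  N=0 Z=0
after  5: R0=0x38 R1=0x1e R2=0x26 R3=0x3d R4=0x05  N=0 Z=0
-- IRQ taken; context saved, return-PC = 6 --

SAVED = 0x1e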